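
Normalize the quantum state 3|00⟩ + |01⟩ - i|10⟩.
0.9045|00⟩ + 0.3015|01⟩ - 0.3015i|10⟩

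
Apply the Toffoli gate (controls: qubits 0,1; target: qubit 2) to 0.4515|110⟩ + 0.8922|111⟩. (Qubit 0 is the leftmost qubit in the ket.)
0.8922|110⟩ + 0.4515|111⟩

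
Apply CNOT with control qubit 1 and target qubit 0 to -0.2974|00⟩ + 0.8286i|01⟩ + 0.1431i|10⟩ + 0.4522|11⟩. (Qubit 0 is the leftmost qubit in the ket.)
-0.2974|00⟩ + 0.4522|01⟩ + 0.1431i|10⟩ + 0.8286i|11⟩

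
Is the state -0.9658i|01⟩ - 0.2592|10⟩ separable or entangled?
Entangled

Writing the state as a|00⟩ + b|01⟩ + c|10⟩ + d|11⟩, it is a product state iff ad − bc = 0.
Here (a, b, c, d) = (0, -0.9658i, -0.2592, 0): ad − bc = (0)(0) − (-0.9658i)(-0.2592) = -0.2503i ≠ 0, so the state is entangled.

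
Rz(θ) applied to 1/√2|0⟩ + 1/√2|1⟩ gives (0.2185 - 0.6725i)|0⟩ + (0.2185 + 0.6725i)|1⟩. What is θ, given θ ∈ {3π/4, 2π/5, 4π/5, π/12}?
4π/5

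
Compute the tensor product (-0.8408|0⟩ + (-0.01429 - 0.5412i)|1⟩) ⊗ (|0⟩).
-0.8408|00⟩ + (-0.01429 - 0.5412i)|10⟩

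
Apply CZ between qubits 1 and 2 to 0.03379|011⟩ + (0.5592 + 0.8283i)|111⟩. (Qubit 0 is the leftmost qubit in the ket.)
-0.03379|011⟩ + (-0.5592 - 0.8283i)|111⟩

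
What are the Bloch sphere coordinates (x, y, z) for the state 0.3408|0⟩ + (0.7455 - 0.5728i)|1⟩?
(0.5081, -0.3904, -0.7677)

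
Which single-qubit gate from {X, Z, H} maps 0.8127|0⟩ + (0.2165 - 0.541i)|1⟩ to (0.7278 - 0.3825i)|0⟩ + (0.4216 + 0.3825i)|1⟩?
H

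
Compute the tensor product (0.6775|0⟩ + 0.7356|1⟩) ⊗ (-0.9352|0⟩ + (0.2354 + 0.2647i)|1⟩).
-0.6336|00⟩ + (0.1595 + 0.1793i)|01⟩ - 0.6879|10⟩ + (0.1732 + 0.1947i)|11⟩

amp(|b₁b₂…⟩) = product of the factor amplitudes for bits b₁, b₂, …; only kets whose every factor amplitude is nonzero survive.
|00⟩: (0.6775)(-0.9352) = -0.6336
|01⟩: (0.6775)(0.2354 + 0.2647i) = (0.1595 + 0.1793i)
|10⟩: (0.7356)(-0.9352) = -0.6879
|11⟩: (0.7356)(0.2354 + 0.2647i) = (0.1732 + 0.1947i)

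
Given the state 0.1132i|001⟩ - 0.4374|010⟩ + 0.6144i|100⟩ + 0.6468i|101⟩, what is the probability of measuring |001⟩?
0.01281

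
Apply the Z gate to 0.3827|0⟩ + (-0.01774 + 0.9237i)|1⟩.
0.3827|0⟩ + (0.01774 - 0.9237i)|1⟩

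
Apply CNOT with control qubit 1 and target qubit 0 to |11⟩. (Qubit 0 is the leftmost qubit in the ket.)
|01⟩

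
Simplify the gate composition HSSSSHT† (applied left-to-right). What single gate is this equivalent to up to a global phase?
T†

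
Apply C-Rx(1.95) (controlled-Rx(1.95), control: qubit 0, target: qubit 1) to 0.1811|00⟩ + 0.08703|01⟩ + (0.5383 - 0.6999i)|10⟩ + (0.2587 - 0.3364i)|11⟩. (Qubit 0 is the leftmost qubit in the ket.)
0.1811|00⟩ + 0.08703|01⟩ + (0.02364 - 0.6069i)|10⟩ + (-0.4341 - 0.6343i)|11⟩

C-Rx(1.95) leaves the control-|0⟩ kets |00⟩, |01⟩ unchanged and applies Rx(1.95) to qubit 1 on the control-|1⟩ pair (|10⟩, |11⟩).
Rx(1.95) = [[cos(θ/2), −i·sin(θ/2)], [−i·sin(θ/2), cos(θ/2)]]; θ = 1.95, cos(θ/2) ≈ 0.561168, sin(θ/2) ≈ 0.827702.
With a = amp(|10⟩) = (0.5383 - 0.6999i) and b = amp(|11⟩) = (0.2587 - 0.3364i):
new amp(|10⟩) = (0.561168)·a + (-0.827702i)·b = (0.02364 - 0.6069i)
new amp(|11⟩) = (-0.827702i)·a + (0.561168)·b = (-0.4341 - 0.6343i)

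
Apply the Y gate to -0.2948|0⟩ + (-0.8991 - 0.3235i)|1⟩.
(-0.3235 + 0.8991i)|0⟩ - 0.2948i|1⟩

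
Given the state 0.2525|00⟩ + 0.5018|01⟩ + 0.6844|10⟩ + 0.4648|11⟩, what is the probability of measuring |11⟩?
0.216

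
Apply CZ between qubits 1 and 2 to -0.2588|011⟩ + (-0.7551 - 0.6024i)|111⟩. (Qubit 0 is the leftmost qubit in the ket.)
0.2588|011⟩ + (0.7551 + 0.6024i)|111⟩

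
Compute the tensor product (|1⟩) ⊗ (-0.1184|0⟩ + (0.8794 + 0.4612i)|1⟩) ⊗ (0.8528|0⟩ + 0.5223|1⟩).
-0.101|100⟩ - 0.06184|101⟩ + (0.75 + 0.3933i)|110⟩ + (0.4593 + 0.2409i)|111⟩

amp(|b₁b₂…⟩) = product of the factor amplitudes for bits b₁, b₂, …; only kets whose every factor amplitude is nonzero survive.
|100⟩: (1)(-0.1184)(0.8528) = -0.101
|101⟩: (1)(-0.1184)(0.5223) = -0.06184
|110⟩: (1)(0.8794 + 0.4612i)(0.8528) = (0.75 + 0.3933i)
|111⟩: (1)(0.8794 + 0.4612i)(0.5223) = (0.4593 + 0.2409i)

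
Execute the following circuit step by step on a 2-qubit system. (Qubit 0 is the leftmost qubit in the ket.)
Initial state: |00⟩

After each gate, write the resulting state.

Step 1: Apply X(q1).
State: |01⟩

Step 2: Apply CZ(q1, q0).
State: |01⟩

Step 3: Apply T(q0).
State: |01⟩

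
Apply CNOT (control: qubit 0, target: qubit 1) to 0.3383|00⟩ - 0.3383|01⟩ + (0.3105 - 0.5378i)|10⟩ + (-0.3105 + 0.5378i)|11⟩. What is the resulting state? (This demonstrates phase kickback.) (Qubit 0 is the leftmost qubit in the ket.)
0.3383|00⟩ - 0.3383|01⟩ + (-0.3105 + 0.5378i)|10⟩ + (0.3105 - 0.5378i)|11⟩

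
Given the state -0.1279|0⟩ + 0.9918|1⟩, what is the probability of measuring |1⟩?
0.9837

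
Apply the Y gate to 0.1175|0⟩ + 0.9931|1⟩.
-0.9931i|0⟩ + 0.1175i|1⟩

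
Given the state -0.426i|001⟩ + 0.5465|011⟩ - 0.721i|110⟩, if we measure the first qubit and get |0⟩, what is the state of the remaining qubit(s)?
-0.6148i|01⟩ + 0.7887|11⟩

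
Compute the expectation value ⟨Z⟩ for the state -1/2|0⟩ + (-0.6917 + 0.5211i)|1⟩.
-0.5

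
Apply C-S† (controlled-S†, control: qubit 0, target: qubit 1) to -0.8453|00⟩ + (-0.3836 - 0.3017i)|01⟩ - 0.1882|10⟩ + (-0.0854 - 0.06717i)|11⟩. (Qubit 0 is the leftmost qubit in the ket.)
-0.8453|00⟩ + (-0.3836 - 0.3017i)|01⟩ - 0.1882|10⟩ + (-0.06717 + 0.0854i)|11⟩

C-S† leaves the control-|0⟩ kets |00⟩, |01⟩ unchanged and applies S† to qubit 1 on the control-|1⟩ pair (|10⟩, |11⟩).
S† = [[1, 0], [0, -i]].
With a = amp(|10⟩) = -0.1882 and b = amp(|11⟩) = (-0.0854 - 0.06717i):
new amp(|10⟩) = (1)·a = -0.1882
new amp(|11⟩) = (-i)·b = (-0.06717 + 0.0854i)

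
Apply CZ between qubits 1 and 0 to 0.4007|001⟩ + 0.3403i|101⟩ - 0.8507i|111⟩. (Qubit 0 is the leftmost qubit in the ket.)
0.4007|001⟩ + 0.3403i|101⟩ + 0.8507i|111⟩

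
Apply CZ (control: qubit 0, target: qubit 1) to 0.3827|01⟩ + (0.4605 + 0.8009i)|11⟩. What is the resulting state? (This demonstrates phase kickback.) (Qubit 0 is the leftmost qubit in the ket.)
0.3827|01⟩ + (-0.4605 - 0.8009i)|11⟩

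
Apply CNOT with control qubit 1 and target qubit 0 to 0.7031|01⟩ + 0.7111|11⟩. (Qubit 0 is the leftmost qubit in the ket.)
0.7111|01⟩ + 0.7031|11⟩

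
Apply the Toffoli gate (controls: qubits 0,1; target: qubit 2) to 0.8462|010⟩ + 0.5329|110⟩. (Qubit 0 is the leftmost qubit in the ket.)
0.8462|010⟩ + 0.5329|111⟩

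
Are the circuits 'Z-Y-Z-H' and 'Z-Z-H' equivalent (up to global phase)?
No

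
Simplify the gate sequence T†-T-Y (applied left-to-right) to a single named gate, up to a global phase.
Y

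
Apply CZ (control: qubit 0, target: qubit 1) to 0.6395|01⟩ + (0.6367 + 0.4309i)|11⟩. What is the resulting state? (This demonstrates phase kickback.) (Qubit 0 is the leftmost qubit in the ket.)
0.6395|01⟩ + (-0.6367 - 0.4309i)|11⟩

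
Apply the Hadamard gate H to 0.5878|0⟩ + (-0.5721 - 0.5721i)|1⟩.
(0.0111 - 0.4045i)|0⟩ + (0.8202 + 0.4045i)|1⟩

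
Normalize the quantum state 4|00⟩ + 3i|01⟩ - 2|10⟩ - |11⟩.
0.7303|00⟩ + 0.5477i|01⟩ - 0.3651|10⟩ - 0.1826|11⟩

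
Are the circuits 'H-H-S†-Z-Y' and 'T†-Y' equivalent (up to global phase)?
No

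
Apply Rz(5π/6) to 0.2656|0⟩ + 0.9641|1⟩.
(0.06874 - 0.2565i)|0⟩ + (0.2495 + 0.9312i)|1⟩

Rz(5π/6) = [[e^(−iθ/2), 0], [0, e^(iθ/2)]] with e^(±iθ/2) = cos(θ/2) ± i·sin(θ/2); θ = 5π/6, cos(θ/2) ≈ 0.258819, sin(θ/2) ≈ 0.965926.
With a = amp(|0⟩) = 0.2656 and b = amp(|1⟩) = 0.9641:
new amp(|0⟩) = (0.258819 - 0.965926i)·a = (0.06874 - 0.2565i)
new amp(|1⟩) = (0.258819 + 0.965926i)·b = (0.2495 + 0.9312i)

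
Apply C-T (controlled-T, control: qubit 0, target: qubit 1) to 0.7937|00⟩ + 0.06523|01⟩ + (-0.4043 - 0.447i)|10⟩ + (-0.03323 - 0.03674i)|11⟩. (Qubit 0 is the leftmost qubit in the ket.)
0.7937|00⟩ + 0.06523|01⟩ + (-0.4043 - 0.447i)|10⟩ + (0.002482 - 0.04948i)|11⟩

C-T leaves the control-|0⟩ kets |00⟩, |01⟩ unchanged and applies T to qubit 1 on the control-|1⟩ pair (|10⟩, |11⟩).
T = [[1, 0], [0, (1/√2 + (1/√2)i)]].
With a = amp(|10⟩) = (-0.4043 - 0.447i) and b = amp(|11⟩) = (-0.03323 - 0.03674i):
new amp(|10⟩) = (1)·a = (-0.4043 - 0.447i)
new amp(|11⟩) = (1/√2 + (1/√2)i)·b = (0.002482 - 0.04948i)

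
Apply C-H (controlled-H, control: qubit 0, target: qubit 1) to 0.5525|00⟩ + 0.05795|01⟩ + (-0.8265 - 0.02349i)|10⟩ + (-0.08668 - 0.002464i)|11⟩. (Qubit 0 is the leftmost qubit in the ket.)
0.5525|00⟩ + 0.05795|01⟩ + (-0.6457 - 0.01835i)|10⟩ + (-0.5231 - 0.01487i)|11⟩

C-H leaves the control-|0⟩ kets |00⟩, |01⟩ unchanged and applies H to qubit 1 on the control-|1⟩ pair (|10⟩, |11⟩).
H = [[1/√2, 1/√2], [1/√2, -1/√2]].
With a = amp(|10⟩) = (-0.8265 - 0.02349i) and b = amp(|11⟩) = (-0.08668 - 0.002464i):
new amp(|10⟩) = (1/√2)·a + (1/√2)·b = (-0.6457 - 0.01835i)
new amp(|11⟩) = (1/√2)·a + (-1/√2)·b = (-0.5231 - 0.01487i)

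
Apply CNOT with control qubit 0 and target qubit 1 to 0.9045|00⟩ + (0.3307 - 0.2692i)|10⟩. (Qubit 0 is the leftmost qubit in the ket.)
0.9045|00⟩ + (0.3307 - 0.2692i)|11⟩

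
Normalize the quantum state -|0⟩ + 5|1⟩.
-0.1961|0⟩ + 0.9806|1⟩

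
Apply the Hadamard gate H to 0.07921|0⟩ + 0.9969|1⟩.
0.7609|0⟩ - 0.6489|1⟩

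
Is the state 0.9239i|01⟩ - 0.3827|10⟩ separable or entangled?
Entangled

Writing the state as a|00⟩ + b|01⟩ + c|10⟩ + d|11⟩, it is a product state iff ad − bc = 0.
Here (a, b, c, d) = (0, 0.9239i, -0.3827, 0): ad − bc = (0)(0) − (0.9239i)(-0.3827) = 0.3536i ≠ 0, so the state is entangled.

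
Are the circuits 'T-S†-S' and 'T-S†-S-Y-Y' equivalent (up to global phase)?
Yes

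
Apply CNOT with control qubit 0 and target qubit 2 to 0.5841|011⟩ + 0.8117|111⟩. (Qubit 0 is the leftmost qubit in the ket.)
0.5841|011⟩ + 0.8117|110⟩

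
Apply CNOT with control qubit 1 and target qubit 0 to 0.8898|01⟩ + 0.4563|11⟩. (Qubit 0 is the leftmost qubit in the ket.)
0.4563|01⟩ + 0.8898|11⟩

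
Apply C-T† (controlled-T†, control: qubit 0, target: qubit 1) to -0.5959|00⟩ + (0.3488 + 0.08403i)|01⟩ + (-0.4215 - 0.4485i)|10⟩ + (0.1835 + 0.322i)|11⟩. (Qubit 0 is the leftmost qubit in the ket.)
-0.5959|00⟩ + (0.3488 + 0.08403i)|01⟩ + (-0.4215 - 0.4485i)|10⟩ + (0.3574 + 0.09793i)|11⟩

C-T† leaves the control-|0⟩ kets |00⟩, |01⟩ unchanged and applies T† to qubit 1 on the control-|1⟩ pair (|10⟩, |11⟩).
T† = [[1, 0], [0, (1/√2 - (1/√2)i)]].
With a = amp(|10⟩) = (-0.4215 - 0.4485i) and b = amp(|11⟩) = (0.1835 + 0.322i):
new amp(|10⟩) = (1)·a = (-0.4215 - 0.4485i)
new amp(|11⟩) = (1/√2 - (1/√2)i)·b = (0.3574 + 0.09793i)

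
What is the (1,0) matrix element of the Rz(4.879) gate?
0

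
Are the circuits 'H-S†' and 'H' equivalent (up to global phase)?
No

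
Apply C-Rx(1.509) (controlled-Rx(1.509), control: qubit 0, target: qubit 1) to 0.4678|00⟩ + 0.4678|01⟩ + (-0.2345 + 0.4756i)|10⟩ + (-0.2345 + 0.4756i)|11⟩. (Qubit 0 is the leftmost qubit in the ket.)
0.4678|00⟩ + 0.4678|01⟩ + (0.1549 + 0.5071i)|10⟩ + (0.1549 + 0.5071i)|11⟩

C-Rx(1.509) leaves the control-|0⟩ kets |00⟩, |01⟩ unchanged and applies Rx(1.509) to qubit 1 on the control-|1⟩ pair (|10⟩, |11⟩).
Rx(1.509) = [[cos(θ/2), −i·sin(θ/2)], [−i·sin(θ/2), cos(θ/2)]]; θ = 1.509, cos(θ/2) ≈ 0.728614, sin(θ/2) ≈ 0.684924.
With a = amp(|10⟩) = (-0.2345 + 0.4756i) and b = amp(|11⟩) = (-0.2345 + 0.4756i):
new amp(|10⟩) = (0.728614)·a + (-0.684924i)·b = (0.1549 + 0.5071i)
new amp(|11⟩) = (-0.684924i)·a + (0.728614)·b = (0.1549 + 0.5071i)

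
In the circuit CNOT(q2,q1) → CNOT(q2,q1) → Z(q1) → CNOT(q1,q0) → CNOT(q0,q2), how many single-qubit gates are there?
1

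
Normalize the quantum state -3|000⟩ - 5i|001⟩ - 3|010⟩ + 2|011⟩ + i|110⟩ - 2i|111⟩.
-0.416|000⟩ - 0.6934i|001⟩ - 0.416|010⟩ + 0.2774|011⟩ + 0.1387i|110⟩ - 0.2774i|111⟩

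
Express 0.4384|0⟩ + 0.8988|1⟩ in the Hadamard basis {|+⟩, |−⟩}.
0.9455|+⟩ - 0.3256|−⟩

With |ψ⟩ = α|0⟩ + β|1⟩, the Hadamard-basis coefficients are ⟨+|ψ⟩ = (α + β)/√2 and ⟨−|ψ⟩ = (α − β)/√2.
Here α = 0.4384, β = 0.8988: (α + β)/√2 = 0.9455, (α − β)/√2 = -0.3256.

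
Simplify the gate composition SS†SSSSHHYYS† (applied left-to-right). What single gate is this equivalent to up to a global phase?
S†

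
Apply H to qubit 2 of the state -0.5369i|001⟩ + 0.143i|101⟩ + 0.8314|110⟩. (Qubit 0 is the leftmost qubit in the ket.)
-0.3796i|000⟩ + 0.3796i|001⟩ + 0.1011i|100⟩ - 0.1011i|101⟩ + 0.5879|110⟩ + 0.5879|111⟩

H on qubit 2 mixes each pair of kets that differ only in qubit 2: amplitudes (a, b) of (|…0…⟩, |…1…⟩) become ((a + b)/√2, (a − b)/√2). Kets absent from the input have amplitude 0.
(|000⟩, |001⟩): (a, b) = (0, -0.5369i) → (-0.3796i, 0.3796i)
(|100⟩, |101⟩): (a, b) = (0, 0.143i) → (0.1011i, -0.1011i)
(|110⟩, |111⟩): (a, b) = (0.8314, 0) → (0.5879, 0.5879)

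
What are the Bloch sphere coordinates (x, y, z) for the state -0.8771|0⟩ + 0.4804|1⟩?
(-0.8427, 0, 0.5385)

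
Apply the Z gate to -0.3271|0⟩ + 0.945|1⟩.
-0.3271|0⟩ - 0.945|1⟩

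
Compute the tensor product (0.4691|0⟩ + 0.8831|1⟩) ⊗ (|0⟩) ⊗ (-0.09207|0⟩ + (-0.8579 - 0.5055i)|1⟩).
-0.04319|000⟩ + (-0.4024 - 0.2371i)|001⟩ - 0.08131|100⟩ + (-0.7576 - 0.4464i)|101⟩

amp(|b₁b₂…⟩) = product of the factor amplitudes for bits b₁, b₂, …; only kets whose every factor amplitude is nonzero survive.
|000⟩: (0.4691)(1)(-0.09207) = -0.04319
|001⟩: (0.4691)(1)(-0.8579 - 0.5055i) = (-0.4024 - 0.2371i)
|100⟩: (0.8831)(1)(-0.09207) = -0.08131
|101⟩: (0.8831)(1)(-0.8579 - 0.5055i) = (-0.7576 - 0.4464i)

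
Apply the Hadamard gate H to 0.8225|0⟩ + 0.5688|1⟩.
0.9838|0⟩ + 0.1794|1⟩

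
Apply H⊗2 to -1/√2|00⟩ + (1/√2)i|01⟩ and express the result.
(-1/√8 + (1/√8)i)|00⟩ + (-1/√8 - (1/√8)i)|01⟩ + (-1/√8 + (1/√8)i)|10⟩ + (-1/√8 - (1/√8)i)|11⟩

H⊗2 gives amp(|y⟩) = (1/2) Σ_x (−1)^(x·y) amp(|x⟩), where x·y is the number of positions in which both x and y have a 1.
|00⟩: (-1/√2 + (1/√2)i)/2 = (-1/√8 + (1/√8)i)
|01⟩: (-1/√2 - (1/√2)i)/2 = (-1/√8 - (1/√8)i)
|10⟩: (-1/√2 + (1/√2)i)/2 = (-1/√8 + (1/√8)i)
|11⟩: (-1/√2 - (1/√2)i)/2 = (-1/√8 - (1/√8)i)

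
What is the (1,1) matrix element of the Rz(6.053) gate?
(-0.9934 + 0.1148i)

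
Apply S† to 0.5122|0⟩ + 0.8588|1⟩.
0.5122|0⟩ - 0.8588i|1⟩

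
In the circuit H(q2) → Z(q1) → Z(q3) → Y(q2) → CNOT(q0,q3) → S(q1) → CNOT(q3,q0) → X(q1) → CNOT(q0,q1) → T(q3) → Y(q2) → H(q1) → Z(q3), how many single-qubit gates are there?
10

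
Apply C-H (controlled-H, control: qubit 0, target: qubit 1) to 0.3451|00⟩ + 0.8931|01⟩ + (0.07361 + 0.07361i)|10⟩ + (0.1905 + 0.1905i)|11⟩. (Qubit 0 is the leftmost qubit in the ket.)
0.3451|00⟩ + 0.8931|01⟩ + (0.1868 + 0.1868i)|10⟩ + (-0.08265 - 0.08265i)|11⟩

C-H leaves the control-|0⟩ kets |00⟩, |01⟩ unchanged and applies H to qubit 1 on the control-|1⟩ pair (|10⟩, |11⟩).
H = [[1/√2, 1/√2], [1/√2, -1/√2]].
With a = amp(|10⟩) = (0.07361 + 0.07361i) and b = amp(|11⟩) = (0.1905 + 0.1905i):
new amp(|10⟩) = (1/√2)·a + (1/√2)·b = (0.1868 + 0.1868i)
new amp(|11⟩) = (1/√2)·a + (-1/√2)·b = (-0.08265 - 0.08265i)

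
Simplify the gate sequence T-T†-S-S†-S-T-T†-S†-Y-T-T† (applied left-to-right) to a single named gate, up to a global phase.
Y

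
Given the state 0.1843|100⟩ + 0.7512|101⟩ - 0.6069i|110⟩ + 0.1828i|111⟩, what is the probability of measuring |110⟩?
0.3683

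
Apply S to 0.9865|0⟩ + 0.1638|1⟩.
0.9865|0⟩ + 0.1638i|1⟩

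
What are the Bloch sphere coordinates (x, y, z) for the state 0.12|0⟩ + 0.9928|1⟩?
(0.2383, 0, -0.9713)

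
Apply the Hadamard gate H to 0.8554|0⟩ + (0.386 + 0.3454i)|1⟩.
(0.8778 + 0.2442i)|0⟩ + (0.3319 - 0.2442i)|1⟩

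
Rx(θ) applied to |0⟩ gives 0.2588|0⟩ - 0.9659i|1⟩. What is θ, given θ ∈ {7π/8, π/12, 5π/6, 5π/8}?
5π/6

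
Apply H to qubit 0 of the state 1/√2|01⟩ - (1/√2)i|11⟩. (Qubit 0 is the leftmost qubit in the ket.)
(1/2 - (1/2)i)|01⟩ + (1/2 + (1/2)i)|11⟩

H on qubit 0 mixes each pair of kets that differ only in qubit 0: amplitudes (a, b) of (|…0…⟩, |…1…⟩) become ((a + b)/√2, (a − b)/√2). Kets absent from the input have amplitude 0.
(|01⟩, |11⟩): (a, b) = (1/√2, -(1/√2)i) → ((1/2 - (1/2)i), (1/2 + (1/2)i))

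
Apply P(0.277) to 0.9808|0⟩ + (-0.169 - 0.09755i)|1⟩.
0.9808|0⟩ + (-0.1359 - 0.14i)|1⟩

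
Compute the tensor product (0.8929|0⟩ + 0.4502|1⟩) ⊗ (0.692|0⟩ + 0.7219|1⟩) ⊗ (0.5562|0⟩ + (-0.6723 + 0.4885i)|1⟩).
0.3437|000⟩ + (-0.4154 + 0.3018i)|001⟩ + 0.3585|010⟩ + (-0.4334 + 0.3149i)|011⟩ + 0.1733|100⟩ + (-0.2094 + 0.1522i)|101⟩ + 0.1808|110⟩ + (-0.2185 + 0.1588i)|111⟩

amp(|b₁b₂…⟩) = product of the factor amplitudes for bits b₁, b₂, …; only kets whose every factor amplitude is nonzero survive.
|000⟩: (0.8929)(0.692)(0.5562) = 0.3437
|001⟩: (0.8929)(0.692)(-0.6723 + 0.4885i) = (-0.4154 + 0.3018i)
|010⟩: (0.8929)(0.7219)(0.5562) = 0.3585
|011⟩: (0.8929)(0.7219)(-0.6723 + 0.4885i) = (-0.4334 + 0.3149i)
|100⟩: (0.4502)(0.692)(0.5562) = 0.1733
|101⟩: (0.4502)(0.692)(-0.6723 + 0.4885i) = (-0.2094 + 0.1522i)
|110⟩: (0.4502)(0.7219)(0.5562) = 0.1808
|111⟩: (0.4502)(0.7219)(-0.6723 + 0.4885i) = (-0.2185 + 0.1588i)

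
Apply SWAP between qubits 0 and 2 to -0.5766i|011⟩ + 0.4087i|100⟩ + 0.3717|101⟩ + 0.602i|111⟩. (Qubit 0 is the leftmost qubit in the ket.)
0.4087i|001⟩ + 0.3717|101⟩ - 0.5766i|110⟩ + 0.602i|111⟩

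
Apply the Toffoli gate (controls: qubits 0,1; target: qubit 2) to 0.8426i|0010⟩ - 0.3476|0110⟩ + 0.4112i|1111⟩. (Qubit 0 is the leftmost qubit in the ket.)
0.8426i|0010⟩ - 0.3476|0110⟩ + 0.4112i|1101⟩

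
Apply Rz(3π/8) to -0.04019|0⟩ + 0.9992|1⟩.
(-0.03342 + 0.02233i)|0⟩ + (0.8308 + 0.5551i)|1⟩

Rz(3π/8) = [[e^(−iθ/2), 0], [0, e^(iθ/2)]] with e^(±iθ/2) = cos(θ/2) ± i·sin(θ/2); θ = 3π/8, cos(θ/2) ≈ 0.83147, sin(θ/2) ≈ 0.55557.
With a = amp(|0⟩) = -0.04019 and b = amp(|1⟩) = 0.9992:
new amp(|0⟩) = (0.83147 - 0.55557i)·a = (-0.03342 + 0.02233i)
new amp(|1⟩) = (0.83147 + 0.55557i)·b = (0.8308 + 0.5551i)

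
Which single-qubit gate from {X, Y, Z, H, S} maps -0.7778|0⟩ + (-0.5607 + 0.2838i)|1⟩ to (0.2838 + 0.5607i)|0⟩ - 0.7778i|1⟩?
Y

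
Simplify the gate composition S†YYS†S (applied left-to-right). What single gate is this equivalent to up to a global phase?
S†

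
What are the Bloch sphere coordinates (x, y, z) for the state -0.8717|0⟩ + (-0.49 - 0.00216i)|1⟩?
(0.8543, 0.003766, 0.5198)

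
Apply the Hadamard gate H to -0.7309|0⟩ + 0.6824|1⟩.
-0.03429|0⟩ - 0.9994|1⟩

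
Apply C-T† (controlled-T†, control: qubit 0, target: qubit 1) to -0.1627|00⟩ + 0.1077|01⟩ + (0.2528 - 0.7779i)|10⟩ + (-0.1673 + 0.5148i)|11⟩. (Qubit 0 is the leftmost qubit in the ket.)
-0.1627|00⟩ + 0.1077|01⟩ + (0.2528 - 0.7779i)|10⟩ + (0.2457 + 0.4823i)|11⟩

C-T† leaves the control-|0⟩ kets |00⟩, |01⟩ unchanged and applies T† to qubit 1 on the control-|1⟩ pair (|10⟩, |11⟩).
T† = [[1, 0], [0, (1/√2 - (1/√2)i)]].
With a = amp(|10⟩) = (0.2528 - 0.7779i) and b = amp(|11⟩) = (-0.1673 + 0.5148i):
new amp(|10⟩) = (1)·a = (0.2528 - 0.7779i)
new amp(|11⟩) = (1/√2 - (1/√2)i)·b = (0.2457 + 0.4823i)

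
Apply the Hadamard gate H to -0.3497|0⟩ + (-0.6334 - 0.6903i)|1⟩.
(-0.6952 - 0.4881i)|0⟩ + (0.2006 + 0.4881i)|1⟩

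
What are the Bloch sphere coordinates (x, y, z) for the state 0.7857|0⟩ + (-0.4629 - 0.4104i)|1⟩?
(-0.7274, -0.6449, 0.2346)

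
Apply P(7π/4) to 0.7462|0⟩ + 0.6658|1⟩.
0.7462|0⟩ + (0.4708 - 0.4708i)|1⟩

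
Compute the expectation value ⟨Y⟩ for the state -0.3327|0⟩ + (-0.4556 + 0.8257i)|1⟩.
-0.5494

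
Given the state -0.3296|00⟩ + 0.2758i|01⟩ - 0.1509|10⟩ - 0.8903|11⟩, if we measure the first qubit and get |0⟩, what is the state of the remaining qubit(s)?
-0.7669|0⟩ + 0.6417i|1⟩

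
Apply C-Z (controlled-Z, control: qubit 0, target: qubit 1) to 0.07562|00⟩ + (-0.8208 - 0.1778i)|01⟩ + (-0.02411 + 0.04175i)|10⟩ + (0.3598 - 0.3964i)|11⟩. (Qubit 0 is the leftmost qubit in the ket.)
0.07562|00⟩ + (-0.8208 - 0.1778i)|01⟩ + (-0.02411 + 0.04175i)|10⟩ + (-0.3598 + 0.3964i)|11⟩

C-Z leaves the control-|0⟩ kets |00⟩, |01⟩ unchanged and applies Z to qubit 1 on the control-|1⟩ pair (|10⟩, |11⟩).
Z = [[1, 0], [0, -1]].
With a = amp(|10⟩) = (-0.02411 + 0.04175i) and b = amp(|11⟩) = (0.3598 - 0.3964i):
new amp(|10⟩) = (1)·a = (-0.02411 + 0.04175i)
new amp(|11⟩) = (-1)·b = (-0.3598 + 0.3964i)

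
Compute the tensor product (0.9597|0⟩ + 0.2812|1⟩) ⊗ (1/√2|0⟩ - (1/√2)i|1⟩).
0.6786|00⟩ - 0.6786i|01⟩ + 0.1988|10⟩ - 0.1988i|11⟩

amp(|b₁b₂…⟩) = product of the factor amplitudes for bits b₁, b₂, …; only kets whose every factor amplitude is nonzero survive.
|00⟩: (0.9597)(1/√2) = 0.6786
|01⟩: (0.9597)(-(1/√2)i) = -0.6786i
|10⟩: (0.2812)(1/√2) = 0.1988
|11⟩: (0.2812)(-(1/√2)i) = -0.1988i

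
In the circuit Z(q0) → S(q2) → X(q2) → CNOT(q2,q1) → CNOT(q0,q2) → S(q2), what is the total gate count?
6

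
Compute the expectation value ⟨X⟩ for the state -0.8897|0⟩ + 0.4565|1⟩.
-0.8123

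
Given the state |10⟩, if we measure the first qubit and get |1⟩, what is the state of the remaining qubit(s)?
|0⟩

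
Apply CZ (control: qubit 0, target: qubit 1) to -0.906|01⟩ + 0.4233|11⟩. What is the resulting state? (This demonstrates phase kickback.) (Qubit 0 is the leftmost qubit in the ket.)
-0.906|01⟩ - 0.4233|11⟩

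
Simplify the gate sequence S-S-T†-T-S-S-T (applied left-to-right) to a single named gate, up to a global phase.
T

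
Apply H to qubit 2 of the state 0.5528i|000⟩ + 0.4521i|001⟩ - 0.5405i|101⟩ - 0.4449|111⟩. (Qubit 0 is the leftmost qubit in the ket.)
0.7106i|000⟩ + 0.07121i|001⟩ - 0.3822i|100⟩ + 0.3822i|101⟩ - 0.3146|110⟩ + 0.3146|111⟩

H on qubit 2 mixes each pair of kets that differ only in qubit 2: amplitudes (a, b) of (|…0…⟩, |…1…⟩) become ((a + b)/√2, (a − b)/√2). Kets absent from the input have amplitude 0.
(|000⟩, |001⟩): (a, b) = (0.5528i, 0.4521i) → (0.7106i, 0.07121i)
(|100⟩, |101⟩): (a, b) = (0, -0.5405i) → (-0.3822i, 0.3822i)
(|110⟩, |111⟩): (a, b) = (0, -0.4449) → (-0.3146, 0.3146)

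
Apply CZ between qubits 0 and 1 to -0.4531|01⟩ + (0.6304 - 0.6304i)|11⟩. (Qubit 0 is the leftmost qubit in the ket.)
-0.4531|01⟩ + (-0.6304 + 0.6304i)|11⟩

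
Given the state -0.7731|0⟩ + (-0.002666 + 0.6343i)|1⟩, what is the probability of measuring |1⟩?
0.4023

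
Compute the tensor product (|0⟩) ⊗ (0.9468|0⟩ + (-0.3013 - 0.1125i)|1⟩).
0.9468|00⟩ + (-0.3013 - 0.1125i)|01⟩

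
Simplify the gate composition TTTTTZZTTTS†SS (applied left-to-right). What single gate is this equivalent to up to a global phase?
S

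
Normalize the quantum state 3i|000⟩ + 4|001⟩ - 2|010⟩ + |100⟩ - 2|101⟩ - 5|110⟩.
0.3906i|000⟩ + 0.5208|001⟩ - 0.2604|010⟩ + 0.1302|100⟩ - 0.2604|101⟩ - 0.6509|110⟩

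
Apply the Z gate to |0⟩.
|0⟩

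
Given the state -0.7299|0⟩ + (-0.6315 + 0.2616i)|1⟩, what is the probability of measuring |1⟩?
0.4672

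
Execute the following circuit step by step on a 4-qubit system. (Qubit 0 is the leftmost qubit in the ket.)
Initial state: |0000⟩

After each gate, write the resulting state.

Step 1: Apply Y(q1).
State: i|0100⟩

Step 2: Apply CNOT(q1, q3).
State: i|0101⟩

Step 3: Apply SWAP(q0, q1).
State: i|1001⟩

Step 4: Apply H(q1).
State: (1/√2)i|1001⟩ + (1/√2)i|1101⟩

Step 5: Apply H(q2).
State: (1/2)i|1001⟩ + (1/2)i|1011⟩ + (1/2)i|1101⟩ + (1/2)i|1111⟩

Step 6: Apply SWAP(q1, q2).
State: (1/2)i|1001⟩ + (1/2)i|1011⟩ + (1/2)i|1101⟩ + (1/2)i|1111⟩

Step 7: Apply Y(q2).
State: 1/2|1001⟩ - 1/2|1011⟩ + 1/2|1101⟩ - 1/2|1111⟩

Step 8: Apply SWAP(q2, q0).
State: 1/2|0011⟩ + 1/2|0111⟩ - 1/2|1011⟩ - 1/2|1111⟩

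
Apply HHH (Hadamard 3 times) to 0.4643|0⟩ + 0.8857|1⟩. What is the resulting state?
0.9546|0⟩ - 0.298|1⟩

H² = I, so H^3 = H: a single Hadamard. With (a, b) = (0.4643, 0.8857), H gives ((a + b)/√2, (a − b)/√2) = (0.9546, -0.298).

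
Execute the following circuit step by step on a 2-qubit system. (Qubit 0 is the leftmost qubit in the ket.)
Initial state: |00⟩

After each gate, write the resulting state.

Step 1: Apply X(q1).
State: |01⟩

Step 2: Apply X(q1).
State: |00⟩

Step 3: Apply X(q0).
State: |10⟩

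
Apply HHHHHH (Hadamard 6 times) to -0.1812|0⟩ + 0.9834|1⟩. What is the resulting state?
-0.1812|0⟩ + 0.9834|1⟩

H² = I, so an even number of Hadamards cancels: H^6 = I and the state is unchanged.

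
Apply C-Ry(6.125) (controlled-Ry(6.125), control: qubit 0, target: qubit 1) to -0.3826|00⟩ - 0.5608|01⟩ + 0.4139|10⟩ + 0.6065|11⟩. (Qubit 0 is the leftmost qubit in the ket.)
-0.3826|00⟩ - 0.5608|01⟩ - 0.4605|10⟩ - 0.5719|11⟩

C-Ry(6.125) leaves the control-|0⟩ kets |00⟩, |01⟩ unchanged and applies Ry(6.125) to qubit 1 on the control-|1⟩ pair (|10⟩, |11⟩).
Ry(6.125) = [[cos(θ/2), −sin(θ/2)], [sin(θ/2), cos(θ/2)]]; θ = 6.125, cos(θ/2) ≈ -0.996874, sin(θ/2) ≈ 0.0790102.
With a = amp(|10⟩) = 0.4139 and b = amp(|11⟩) = 0.6065:
new amp(|10⟩) = (-0.996874)·a + (-0.0790102)·b = -0.4605
new amp(|11⟩) = (0.0790102)·a + (-0.996874)·b = -0.5719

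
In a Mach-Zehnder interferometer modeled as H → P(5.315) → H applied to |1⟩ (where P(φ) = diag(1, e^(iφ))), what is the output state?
(0.2166 + 0.4119i)|0⟩ + (0.7834 - 0.4119i)|1⟩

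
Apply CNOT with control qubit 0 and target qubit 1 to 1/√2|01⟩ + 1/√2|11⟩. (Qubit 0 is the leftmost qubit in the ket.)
1/√2|01⟩ + 1/√2|10⟩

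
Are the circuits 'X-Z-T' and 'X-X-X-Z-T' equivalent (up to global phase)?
Yes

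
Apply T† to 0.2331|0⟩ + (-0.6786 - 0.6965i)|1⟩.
0.2331|0⟩ + (-0.9723 - 0.01266i)|1⟩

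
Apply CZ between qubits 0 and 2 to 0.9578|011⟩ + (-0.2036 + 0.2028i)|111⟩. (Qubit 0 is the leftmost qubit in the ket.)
0.9578|011⟩ + (0.2036 - 0.2028i)|111⟩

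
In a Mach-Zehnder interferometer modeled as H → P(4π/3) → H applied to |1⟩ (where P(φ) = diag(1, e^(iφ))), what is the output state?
(0.75 + 0.433i)|0⟩ + (0.25 - 0.433i)|1⟩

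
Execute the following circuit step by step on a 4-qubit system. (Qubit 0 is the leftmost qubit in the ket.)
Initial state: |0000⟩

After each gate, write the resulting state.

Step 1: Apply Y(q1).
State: i|0100⟩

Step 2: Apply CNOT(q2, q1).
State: i|0100⟩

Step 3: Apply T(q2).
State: i|0100⟩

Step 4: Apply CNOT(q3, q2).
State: i|0100⟩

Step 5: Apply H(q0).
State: (1/√2)i|0100⟩ + (1/√2)i|1100⟩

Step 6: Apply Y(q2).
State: -1/√2|0110⟩ - 1/√2|1110⟩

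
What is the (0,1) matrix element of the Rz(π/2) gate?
0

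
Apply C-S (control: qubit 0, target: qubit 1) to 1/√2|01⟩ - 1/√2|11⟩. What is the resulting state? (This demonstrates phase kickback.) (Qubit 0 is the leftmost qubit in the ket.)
1/√2|01⟩ - (1/√2)i|11⟩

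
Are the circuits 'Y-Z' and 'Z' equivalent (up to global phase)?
No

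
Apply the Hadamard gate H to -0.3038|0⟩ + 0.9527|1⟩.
0.4588|0⟩ - 0.8885|1⟩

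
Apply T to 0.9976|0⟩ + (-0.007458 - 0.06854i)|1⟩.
0.9976|0⟩ + (0.04319 - 0.05374i)|1⟩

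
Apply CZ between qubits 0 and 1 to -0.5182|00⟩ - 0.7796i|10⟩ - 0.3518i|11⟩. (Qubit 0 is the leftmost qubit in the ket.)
-0.5182|00⟩ - 0.7796i|10⟩ + 0.3518i|11⟩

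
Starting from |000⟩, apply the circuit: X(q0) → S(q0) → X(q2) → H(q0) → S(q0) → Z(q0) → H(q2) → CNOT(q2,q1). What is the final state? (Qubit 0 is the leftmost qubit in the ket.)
(1/2)i|000⟩ - (1/2)i|011⟩ - 1/2|100⟩ + 1/2|111⟩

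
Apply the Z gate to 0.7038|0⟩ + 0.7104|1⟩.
0.7038|0⟩ - 0.7104|1⟩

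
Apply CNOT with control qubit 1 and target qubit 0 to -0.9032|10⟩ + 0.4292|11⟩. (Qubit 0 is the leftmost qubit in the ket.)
0.4292|01⟩ - 0.9032|10⟩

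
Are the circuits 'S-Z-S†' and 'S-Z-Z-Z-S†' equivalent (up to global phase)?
Yes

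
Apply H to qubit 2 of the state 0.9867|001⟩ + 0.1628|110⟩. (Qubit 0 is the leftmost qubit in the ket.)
0.6977|000⟩ - 0.6977|001⟩ + 0.1151|110⟩ + 0.1151|111⟩

H on qubit 2 mixes each pair of kets that differ only in qubit 2: amplitudes (a, b) of (|…0…⟩, |…1…⟩) become ((a + b)/√2, (a − b)/√2). Kets absent from the input have amplitude 0.
(|000⟩, |001⟩): (a, b) = (0, 0.9867) → (0.6977, -0.6977)
(|110⟩, |111⟩): (a, b) = (0.1628, 0) → (0.1151, 0.1151)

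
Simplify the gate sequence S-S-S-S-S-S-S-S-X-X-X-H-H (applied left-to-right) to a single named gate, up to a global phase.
X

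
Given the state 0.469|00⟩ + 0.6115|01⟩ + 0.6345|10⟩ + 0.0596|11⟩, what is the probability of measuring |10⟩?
0.4026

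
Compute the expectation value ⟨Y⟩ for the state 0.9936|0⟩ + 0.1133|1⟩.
0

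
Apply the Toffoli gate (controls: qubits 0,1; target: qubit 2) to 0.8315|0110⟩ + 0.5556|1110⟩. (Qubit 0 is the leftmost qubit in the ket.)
0.8315|0110⟩ + 0.5556|1100⟩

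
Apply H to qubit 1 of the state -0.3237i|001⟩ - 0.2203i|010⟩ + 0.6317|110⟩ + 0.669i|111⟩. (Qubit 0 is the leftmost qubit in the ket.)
-0.1558i|000⟩ - 0.2289i|001⟩ + 0.1558i|010⟩ - 0.2289i|011⟩ + 0.4467|100⟩ + 0.4731i|101⟩ - 0.4467|110⟩ - 0.4731i|111⟩

H on qubit 1 mixes each pair of kets that differ only in qubit 1: amplitudes (a, b) of (|…0…⟩, |…1…⟩) become ((a + b)/√2, (a − b)/√2). Kets absent from the input have amplitude 0.
(|000⟩, |010⟩): (a, b) = (0, -0.2203i) → (-0.1558i, 0.1558i)
(|001⟩, |011⟩): (a, b) = (-0.3237i, 0) → (-0.2289i, -0.2289i)
(|100⟩, |110⟩): (a, b) = (0, 0.6317) → (0.4467, -0.4467)
(|101⟩, |111⟩): (a, b) = (0, 0.669i) → (0.4731i, -0.4731i)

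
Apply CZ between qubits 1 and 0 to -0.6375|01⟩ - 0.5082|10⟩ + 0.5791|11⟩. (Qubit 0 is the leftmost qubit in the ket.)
-0.6375|01⟩ - 0.5082|10⟩ - 0.5791|11⟩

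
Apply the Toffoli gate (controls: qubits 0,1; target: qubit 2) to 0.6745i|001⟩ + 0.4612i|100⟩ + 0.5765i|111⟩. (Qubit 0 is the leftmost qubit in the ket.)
0.6745i|001⟩ + 0.4612i|100⟩ + 0.5765i|110⟩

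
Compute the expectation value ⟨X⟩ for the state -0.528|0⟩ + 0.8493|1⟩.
-0.8969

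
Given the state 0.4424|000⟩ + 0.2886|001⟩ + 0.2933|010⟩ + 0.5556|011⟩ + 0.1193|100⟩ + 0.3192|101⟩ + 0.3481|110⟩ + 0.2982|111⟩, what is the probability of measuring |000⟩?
0.1957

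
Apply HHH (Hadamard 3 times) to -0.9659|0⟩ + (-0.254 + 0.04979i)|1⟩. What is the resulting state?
(-0.8626 + 0.03521i)|0⟩ + (-0.5034 - 0.03521i)|1⟩

H² = I, so H^3 = H: a single Hadamard. With (a, b) = (-0.9659, (-0.254 + 0.04979i)), H gives ((a + b)/√2, (a − b)/√2) = ((-0.8626 + 0.03521i), (-0.5034 - 0.03521i)).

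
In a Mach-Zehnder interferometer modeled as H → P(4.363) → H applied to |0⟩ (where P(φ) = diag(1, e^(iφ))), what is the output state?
(0.3288 - 0.4698i)|0⟩ + (0.6712 + 0.4698i)|1⟩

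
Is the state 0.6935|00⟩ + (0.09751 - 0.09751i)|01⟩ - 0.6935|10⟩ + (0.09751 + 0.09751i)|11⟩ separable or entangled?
Entangled

Writing the state as a|00⟩ + b|01⟩ + c|10⟩ + d|11⟩, it is a product state iff ad − bc = 0.
Here (a, b, c, d) = (0.6935, (0.09751 - 0.09751i), -0.6935, (0.09751 + 0.09751i)): ad − bc = (0.6935)(0.09751 + 0.09751i) − (0.09751 - 0.09751i)(-0.6935) = 0.1352 ≠ 0, so the state is entangled.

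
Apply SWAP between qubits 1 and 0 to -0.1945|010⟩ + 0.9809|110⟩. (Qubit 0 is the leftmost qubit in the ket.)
-0.1945|100⟩ + 0.9809|110⟩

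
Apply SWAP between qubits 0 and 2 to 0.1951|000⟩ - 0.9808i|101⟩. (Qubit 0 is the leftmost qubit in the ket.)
0.1951|000⟩ - 0.9808i|101⟩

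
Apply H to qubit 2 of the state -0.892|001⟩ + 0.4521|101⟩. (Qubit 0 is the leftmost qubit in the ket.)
-0.6307|000⟩ + 0.6307|001⟩ + 0.3197|100⟩ - 0.3197|101⟩

H on qubit 2 mixes each pair of kets that differ only in qubit 2: amplitudes (a, b) of (|…0…⟩, |…1…⟩) become ((a + b)/√2, (a − b)/√2). Kets absent from the input have amplitude 0.
(|000⟩, |001⟩): (a, b) = (0, -0.892) → (-0.6307, 0.6307)
(|100⟩, |101⟩): (a, b) = (0, 0.4521) → (0.3197, -0.3197)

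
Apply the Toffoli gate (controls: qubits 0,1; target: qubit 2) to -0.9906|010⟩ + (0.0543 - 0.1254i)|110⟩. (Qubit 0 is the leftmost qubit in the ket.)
-0.9906|010⟩ + (0.0543 - 0.1254i)|111⟩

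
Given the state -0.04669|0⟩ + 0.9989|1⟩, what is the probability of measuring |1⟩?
0.9978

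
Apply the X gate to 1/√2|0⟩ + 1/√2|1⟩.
1/√2|0⟩ + 1/√2|1⟩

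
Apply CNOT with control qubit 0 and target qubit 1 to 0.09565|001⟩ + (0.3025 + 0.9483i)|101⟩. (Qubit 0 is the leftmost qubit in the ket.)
0.09565|001⟩ + (0.3025 + 0.9483i)|111⟩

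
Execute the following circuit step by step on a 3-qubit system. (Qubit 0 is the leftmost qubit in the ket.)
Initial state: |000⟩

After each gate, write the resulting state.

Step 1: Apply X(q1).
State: |010⟩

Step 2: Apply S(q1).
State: i|010⟩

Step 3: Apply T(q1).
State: (-1/√2 + (1/√2)i)|010⟩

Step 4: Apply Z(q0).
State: (-1/√2 + (1/√2)i)|010⟩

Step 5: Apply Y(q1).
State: (1/√2 + (1/√2)i)|000⟩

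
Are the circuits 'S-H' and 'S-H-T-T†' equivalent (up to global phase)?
Yes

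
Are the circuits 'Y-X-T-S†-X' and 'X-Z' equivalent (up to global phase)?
No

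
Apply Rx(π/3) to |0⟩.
0.866|0⟩ - (1/2)i|1⟩

Rx(π/3) = [[cos(θ/2), −i·sin(θ/2)], [−i·sin(θ/2), cos(θ/2)]]; θ = π/3, cos(θ/2) ≈ 0.866025, sin(θ/2) ≈ 0.5.
With a = amp(|0⟩) = 1 and b = amp(|1⟩) = 0:
new amp(|0⟩) = (0.866025)·a + (-0.5i)·b = 0.866
new amp(|1⟩) = (-0.5i)·a + (0.866025)·b = -(1/2)i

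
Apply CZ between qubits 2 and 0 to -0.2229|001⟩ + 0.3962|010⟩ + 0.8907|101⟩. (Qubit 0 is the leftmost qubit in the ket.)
-0.2229|001⟩ + 0.3962|010⟩ - 0.8907|101⟩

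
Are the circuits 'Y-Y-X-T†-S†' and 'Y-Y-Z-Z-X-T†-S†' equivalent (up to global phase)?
Yes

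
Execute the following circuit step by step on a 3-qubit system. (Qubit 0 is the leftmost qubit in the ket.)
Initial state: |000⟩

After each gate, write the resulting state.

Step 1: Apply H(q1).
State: 1/√2|000⟩ + 1/√2|010⟩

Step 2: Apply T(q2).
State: 1/√2|000⟩ + 1/√2|010⟩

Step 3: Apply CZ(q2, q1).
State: 1/√2|000⟩ + 1/√2|010⟩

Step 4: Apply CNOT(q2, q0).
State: 1/√2|000⟩ + 1/√2|010⟩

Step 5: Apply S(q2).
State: 1/√2|000⟩ + 1/√2|010⟩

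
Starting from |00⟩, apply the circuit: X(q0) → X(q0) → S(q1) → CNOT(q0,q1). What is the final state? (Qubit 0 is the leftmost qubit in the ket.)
|00⟩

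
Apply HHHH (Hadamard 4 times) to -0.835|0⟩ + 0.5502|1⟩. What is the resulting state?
-0.835|0⟩ + 0.5502|1⟩

H² = I, so an even number of Hadamards cancels: H^4 = I and the state is unchanged.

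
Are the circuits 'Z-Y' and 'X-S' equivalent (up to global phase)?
No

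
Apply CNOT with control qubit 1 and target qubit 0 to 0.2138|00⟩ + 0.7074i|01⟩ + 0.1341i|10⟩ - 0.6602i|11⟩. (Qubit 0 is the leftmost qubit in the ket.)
0.2138|00⟩ - 0.6602i|01⟩ + 0.1341i|10⟩ + 0.7074i|11⟩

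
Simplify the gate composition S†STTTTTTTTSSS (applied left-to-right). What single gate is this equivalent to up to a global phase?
S†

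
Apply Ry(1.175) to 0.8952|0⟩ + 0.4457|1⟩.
0.4981|0⟩ + 0.8672|1⟩

Ry(1.175) = [[cos(θ/2), −sin(θ/2)], [sin(θ/2), cos(θ/2)]]; θ = 1.175, cos(θ/2) ≈ 0.832329, sin(θ/2) ≈ 0.554282.
With a = amp(|0⟩) = 0.8952 and b = amp(|1⟩) = 0.4457:
new amp(|0⟩) = (0.832329)·a + (-0.554282)·b = 0.4981
new amp(|1⟩) = (0.554282)·a + (0.832329)·b = 0.8672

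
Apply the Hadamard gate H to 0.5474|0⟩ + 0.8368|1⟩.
0.9788|0⟩ - 0.2046|1⟩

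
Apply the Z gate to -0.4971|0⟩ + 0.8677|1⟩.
-0.4971|0⟩ - 0.8677|1⟩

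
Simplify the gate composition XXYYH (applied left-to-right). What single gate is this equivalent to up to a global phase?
H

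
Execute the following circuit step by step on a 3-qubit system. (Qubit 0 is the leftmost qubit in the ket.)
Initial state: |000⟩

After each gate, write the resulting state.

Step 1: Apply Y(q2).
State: i|001⟩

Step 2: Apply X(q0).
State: i|101⟩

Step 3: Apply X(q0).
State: i|001⟩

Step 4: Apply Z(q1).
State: i|001⟩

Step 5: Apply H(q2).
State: (1/√2)i|000⟩ - (1/√2)i|001⟩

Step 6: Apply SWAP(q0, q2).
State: (1/√2)i|000⟩ - (1/√2)i|100⟩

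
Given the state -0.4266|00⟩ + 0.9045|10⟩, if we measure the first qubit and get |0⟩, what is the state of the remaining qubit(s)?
-|0⟩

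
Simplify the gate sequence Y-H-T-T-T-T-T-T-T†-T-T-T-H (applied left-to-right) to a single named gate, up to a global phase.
Y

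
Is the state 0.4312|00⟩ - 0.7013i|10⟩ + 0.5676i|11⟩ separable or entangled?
Entangled

Writing the state as a|00⟩ + b|01⟩ + c|10⟩ + d|11⟩, it is a product state iff ad − bc = 0.
Here (a, b, c, d) = (0.4312, 0, -0.7013i, 0.5676i): ad − bc = (0.4312)(0.5676i) − (0)(-0.7013i) = 0.2447i ≠ 0, so the state is entangled.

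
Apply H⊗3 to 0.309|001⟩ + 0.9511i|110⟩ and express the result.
(0.1092 + 0.3363i)|000⟩ + (-0.1092 + 0.3363i)|001⟩ + (0.1092 - 0.3363i)|010⟩ + (-0.1092 - 0.3363i)|011⟩ + (0.1092 - 0.3363i)|100⟩ + (-0.1092 - 0.3363i)|101⟩ + (0.1092 + 0.3363i)|110⟩ + (-0.1092 + 0.3363i)|111⟩

H⊗3 gives amp(|y⟩) = (1/2√2) Σ_x (−1)^(x·y) amp(|x⟩), where x·y is the number of positions in which both x and y have a 1.
|000⟩: (0.309 + 0.9511i)/(2√2) = (0.1092 + 0.3363i)
|001⟩: (-0.309 + 0.9511i)/(2√2) = (-0.1092 + 0.3363i)
|010⟩: (0.309 - 0.9511i)/(2√2) = (0.1092 - 0.3363i)
|011⟩: (-0.309 - 0.9511i)/(2√2) = (-0.1092 - 0.3363i)
|100⟩: (0.309 - 0.9511i)/(2√2) = (0.1092 - 0.3363i)
|101⟩: (-0.309 - 0.9511i)/(2√2) = (-0.1092 - 0.3363i)
|110⟩: (0.309 + 0.9511i)/(2√2) = (0.1092 + 0.3363i)
|111⟩: (-0.309 + 0.9511i)/(2√2) = (-0.1092 + 0.3363i)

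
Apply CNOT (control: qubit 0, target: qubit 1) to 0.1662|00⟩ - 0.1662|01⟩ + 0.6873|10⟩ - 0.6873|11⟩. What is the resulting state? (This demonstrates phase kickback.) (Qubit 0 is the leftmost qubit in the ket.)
0.1662|00⟩ - 0.1662|01⟩ - 0.6873|10⟩ + 0.6873|11⟩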